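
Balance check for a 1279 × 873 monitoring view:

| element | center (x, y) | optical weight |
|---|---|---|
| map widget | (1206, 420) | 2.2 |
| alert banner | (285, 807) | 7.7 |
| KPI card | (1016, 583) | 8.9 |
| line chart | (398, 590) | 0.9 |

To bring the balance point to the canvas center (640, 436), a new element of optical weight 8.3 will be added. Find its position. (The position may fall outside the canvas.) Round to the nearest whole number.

(442, -78)

After adding the new element, total weight = 2.2 + 7.7 + 8.9 + 0.9 + 8.3 = 28.0.
x: target moment 28.0×640 = 17920.0; current 2.2·1206 + 7.7·285 + 8.9·1016 + 0.9·398 = 14248.3; the new element supplies 3671.7, so x = 3671.7/8.3 ≈ 442.37.
y: target moment 28.0×436 = 12208.0; current 2.2·420 + 7.7·807 + 8.9·583 + 0.9·590 = 12857.6; the new element supplies -649.6, so y = -649.6/8.3 ≈ -78.27.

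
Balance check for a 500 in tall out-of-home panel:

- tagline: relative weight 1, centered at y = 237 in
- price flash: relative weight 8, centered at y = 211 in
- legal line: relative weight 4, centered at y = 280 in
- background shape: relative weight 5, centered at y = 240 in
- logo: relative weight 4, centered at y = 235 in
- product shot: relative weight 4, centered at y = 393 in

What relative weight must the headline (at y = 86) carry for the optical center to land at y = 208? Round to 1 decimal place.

w ≈ 11.1

Fixed elements: Σw = 1 + 8 + 4 + 5 + 4 + 4 = 26, Σw·y = 1·237 + 8·211 + 4·280 + 5·240 + 4·235 + 4·393 = 6757.
For the centroid to hit 208: (6757 + w·86) / (26 + w) = 208.
Rearranging, w·(86 − 208) = 208·26 − 6757 = -1349, so w ≈ -1349/-122 = 11.06.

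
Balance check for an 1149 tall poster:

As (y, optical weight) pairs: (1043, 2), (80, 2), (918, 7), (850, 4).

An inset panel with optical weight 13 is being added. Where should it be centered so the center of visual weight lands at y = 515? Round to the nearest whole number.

After adding the inset panel, total weight = 2 + 2 + 7 + 4 + 13 = 28.
Along y: (12072 + 13·y) / 28 = 515 (existing moment 2·1043 + 2·80 + 7·918 + 4·850 = 12072) ⇒ y = (14420 − 12072) / 13 ≈ 180.62.

y ≈ 181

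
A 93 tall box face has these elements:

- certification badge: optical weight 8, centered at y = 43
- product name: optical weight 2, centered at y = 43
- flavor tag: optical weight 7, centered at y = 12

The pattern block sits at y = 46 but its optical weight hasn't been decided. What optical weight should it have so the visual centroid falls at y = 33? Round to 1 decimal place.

w ≈ 3.6

Existing Σw = 17 (8 + 2 + 7); existing moment 8·43 + 2·43 + 7·12 = 514.
Balance at y = 33 requires (514 + w·46) / (17 + w) = 33.
So w = (33·17 − 514)/(46 − 33) = 47/13 ≈ 3.62.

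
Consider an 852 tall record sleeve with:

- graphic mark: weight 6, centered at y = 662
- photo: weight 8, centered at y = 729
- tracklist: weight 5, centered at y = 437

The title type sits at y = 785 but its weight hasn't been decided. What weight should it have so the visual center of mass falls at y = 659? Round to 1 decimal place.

Fixed elements: Σw = 6 + 8 + 5 = 19, Σw·y = 6·662 + 8·729 + 5·437 = 11989.
Balance at y = 659 requires (11989 + w·785) / (19 + w) = 659.
Rearranging, w·(785 − 659) = 659·19 − 11989 = 532, so w ≈ 532/126 = 4.22.

w ≈ 4.2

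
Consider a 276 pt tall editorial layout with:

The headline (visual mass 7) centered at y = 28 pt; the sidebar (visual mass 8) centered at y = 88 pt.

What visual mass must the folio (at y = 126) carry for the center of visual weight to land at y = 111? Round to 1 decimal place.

Existing Σw = 15 (7 + 8); existing moment 7·28 + 8·88 = 900.
Set Σw·y/Σw = 111: (900 + 126w) = 111·(15 + w).
Solving: w = (111·15 − 900) / (126 − 111) = 765 / 15 ≈ 51.00.

w ≈ 51.0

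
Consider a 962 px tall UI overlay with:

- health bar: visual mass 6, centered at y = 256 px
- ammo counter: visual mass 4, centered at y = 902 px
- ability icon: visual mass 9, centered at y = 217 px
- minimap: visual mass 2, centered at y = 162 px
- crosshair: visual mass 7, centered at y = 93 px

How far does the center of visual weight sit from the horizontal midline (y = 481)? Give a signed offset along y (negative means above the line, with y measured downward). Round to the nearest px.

Total weight = 6 + 4 + 9 + 2 + 7 = 28.
y: (6·256 + 4·902 + 9·217 + 2·162 + 7·93) / 28 = 8072 / 28 ≈ 288.29
Offset from y = 481: 288.29 − 481 ≈ -192.71.

≈ -193 px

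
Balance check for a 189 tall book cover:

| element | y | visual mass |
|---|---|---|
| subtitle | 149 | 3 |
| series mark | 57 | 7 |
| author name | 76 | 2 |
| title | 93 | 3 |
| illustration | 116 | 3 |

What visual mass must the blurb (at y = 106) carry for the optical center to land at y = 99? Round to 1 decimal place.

w ≈ 22.4

Existing Σw = 18 (3 + 7 + 2 + 3 + 3); existing moment 3·149 + 7·57 + 2·76 + 3·93 + 3·116 = 1625.
Balance at y = 99 requires (1625 + w·106) / (18 + w) = 99.
Rearranging, w·(106 − 99) = 99·18 − 1625 = 157, so w ≈ 157/7 = 22.43.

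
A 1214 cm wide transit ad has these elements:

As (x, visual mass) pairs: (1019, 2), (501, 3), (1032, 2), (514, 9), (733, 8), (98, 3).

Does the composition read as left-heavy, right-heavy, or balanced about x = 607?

Σw = 2 + 3 + 2 + 9 + 8 + 3 = 27.
x-moment: 2·1019 + 3·501 + 2·1032 + 9·514 + 8·733 + 3·98 = 16389; centroid 16389/27 ≈ 607.00.
607.00 = 607 exactly: balanced.

balanced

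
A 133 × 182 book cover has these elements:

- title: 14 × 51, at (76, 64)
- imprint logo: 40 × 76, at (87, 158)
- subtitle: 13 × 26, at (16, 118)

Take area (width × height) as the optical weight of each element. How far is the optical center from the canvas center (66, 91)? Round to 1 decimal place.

≈ 49.1

Areas → weights: title 14·51 = 714, imprint logo 40·76 = 3040, subtitle 13·26 = 338; Σw = 4092.
x-moment: 714·76 + 3040·87 + 338·16 = 324152; centroid 324152/4092 ≈ 79.22.
y-moment: 714·64 + 3040·158 + 338·118 = 565900; centroid 565900/4092 ≈ 138.29.
Offset from (66, 91): Δx ≈ 13.22, Δy ≈ 47.29; distance = √(Δx² + Δy²) ≈ 49.11.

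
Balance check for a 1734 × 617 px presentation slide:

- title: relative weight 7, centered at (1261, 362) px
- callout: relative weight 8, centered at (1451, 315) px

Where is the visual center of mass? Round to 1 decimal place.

Weights sum to 7 + 8 = 15.
x-moment: 7·1261 + 8·1451 = 20435; centroid 20435/15 ≈ 1362.33.
y-moment: 7·362 + 8·315 = 5054; centroid 5054/15 ≈ 336.93.

(1362.3, 336.9)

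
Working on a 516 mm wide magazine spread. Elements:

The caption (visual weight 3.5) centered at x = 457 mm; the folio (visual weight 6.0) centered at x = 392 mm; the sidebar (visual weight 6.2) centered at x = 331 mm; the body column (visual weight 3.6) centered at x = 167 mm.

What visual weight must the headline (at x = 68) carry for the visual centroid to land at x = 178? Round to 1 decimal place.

Fixed elements: Σw = 3.5 + 6.0 + 6.2 + 3.6 = 19.3, Σw·x = 3.5·457 + 6.0·392 + 6.2·331 + 3.6·167 = 6604.9.
For the centroid to hit 178: (6604.9 + w·68) / (19.3 + w) = 178.
Solving: w = (178·19.3 − 6604.9) / (68 − 178) = -3169.5 / -110 ≈ 28.81.

w ≈ 28.8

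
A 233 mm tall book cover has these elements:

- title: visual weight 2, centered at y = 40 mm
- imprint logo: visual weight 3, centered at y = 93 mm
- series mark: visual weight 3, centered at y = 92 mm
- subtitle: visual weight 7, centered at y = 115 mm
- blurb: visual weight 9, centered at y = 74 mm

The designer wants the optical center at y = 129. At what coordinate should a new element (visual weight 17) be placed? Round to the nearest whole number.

After adding the new element, total weight = 2 + 3 + 3 + 7 + 9 + 17 = 41.
Along y: (2106 + 17·y) / 41 = 129 (existing moment 2·40 + 3·93 + 3·92 + 7·115 + 9·74 = 2106) ⇒ y = (5289 − 2106) / 17 ≈ 187.24.

y ≈ 187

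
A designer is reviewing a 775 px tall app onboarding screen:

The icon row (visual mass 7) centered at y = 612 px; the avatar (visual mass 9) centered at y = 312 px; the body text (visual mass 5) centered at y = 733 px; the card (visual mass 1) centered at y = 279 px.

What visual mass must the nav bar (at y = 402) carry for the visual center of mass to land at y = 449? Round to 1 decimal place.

w ≈ 24.6

Known weights sum to 7 + 9 + 5 + 1 = 22; their moment is 7·612 + 9·312 + 5·733 + 1·279 = 11036.
For the centroid to hit 449: (11036 + w·402) / (22 + w) = 449.
Solving: w = (449·22 − 11036) / (402 − 449) = -1158 / -47 ≈ 24.64.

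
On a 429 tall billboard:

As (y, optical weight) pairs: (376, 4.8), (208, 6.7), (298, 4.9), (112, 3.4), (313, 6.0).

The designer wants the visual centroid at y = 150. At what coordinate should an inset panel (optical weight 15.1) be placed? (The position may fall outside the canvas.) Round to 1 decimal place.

y ≈ -51.8

New total weight: (4.8 + 6.7 + 4.9 + 3.4 + 6.0) + 15.1 = 40.9.
Along y: (6917.4 + 15.1·y) / 40.9 = 150 (existing moment 4.8·376 + 6.7·208 + 4.9·298 + 3.4·112 + 6.0·313 = 6917.4) ⇒ y = (6135.0 − 6917.4) / 15.1 ≈ -51.81.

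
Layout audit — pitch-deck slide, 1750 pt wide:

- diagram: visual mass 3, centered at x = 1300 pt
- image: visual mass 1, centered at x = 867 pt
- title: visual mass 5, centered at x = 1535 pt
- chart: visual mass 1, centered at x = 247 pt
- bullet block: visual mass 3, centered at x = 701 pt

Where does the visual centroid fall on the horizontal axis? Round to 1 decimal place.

Σw = 3 + 1 + 5 + 1 + 3 = 13.
Σw·x = 3·1300 + 1·867 + 5·1535 + 1·247 + 3·701 = 14792, so x̄ = 14792/13 ≈ 1137.85.

x ≈ 1137.8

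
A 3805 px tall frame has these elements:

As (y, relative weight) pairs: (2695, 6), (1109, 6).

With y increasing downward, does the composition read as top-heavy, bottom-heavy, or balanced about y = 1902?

balanced

Total weight = 6 + 6 = 12.
y: (6·2695 + 6·1109) / 12 = 22824 / 12 ≈ 1902.00
That equals the midline 1902 — balanced.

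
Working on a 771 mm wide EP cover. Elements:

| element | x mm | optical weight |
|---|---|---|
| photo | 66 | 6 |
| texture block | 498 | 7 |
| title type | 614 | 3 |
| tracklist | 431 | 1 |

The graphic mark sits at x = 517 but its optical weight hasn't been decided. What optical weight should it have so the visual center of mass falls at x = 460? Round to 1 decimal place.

Existing Σw = 17 (6 + 7 + 3 + 1); existing moment 6·66 + 7·498 + 3·614 + 1·431 = 6155.
For the centroid to hit 460: (6155 + w·517) / (17 + w) = 460.
Solving: w = (460·17 − 6155) / (517 − 460) = 1665 / 57 ≈ 29.21.

w ≈ 29.2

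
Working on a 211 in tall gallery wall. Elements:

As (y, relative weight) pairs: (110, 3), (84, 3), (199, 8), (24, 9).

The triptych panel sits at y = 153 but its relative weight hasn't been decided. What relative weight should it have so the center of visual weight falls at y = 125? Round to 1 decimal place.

Known weights sum to 3 + 3 + 8 + 9 = 23; their moment is 3·110 + 3·84 + 8·199 + 9·24 = 2390.
Balance at y = 125 requires (2390 + w·153) / (23 + w) = 125.
Rearranging, w·(153 − 125) = 125·23 − 2390 = 485, so w ≈ 485/28 = 17.32.

w ≈ 17.3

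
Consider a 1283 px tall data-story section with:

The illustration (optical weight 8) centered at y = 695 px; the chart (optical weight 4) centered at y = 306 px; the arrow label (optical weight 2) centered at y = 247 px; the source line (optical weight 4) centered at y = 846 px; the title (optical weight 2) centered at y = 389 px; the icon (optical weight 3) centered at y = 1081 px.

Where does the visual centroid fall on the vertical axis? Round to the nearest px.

Weights sum to 8 + 4 + 2 + 4 + 2 + 3 = 23.
Σw·y = 8·695 + 4·306 + 2·247 + 4·846 + 2·389 + 3·1081 = 14683, so ȳ = 14683/23 ≈ 638.39.

y ≈ 638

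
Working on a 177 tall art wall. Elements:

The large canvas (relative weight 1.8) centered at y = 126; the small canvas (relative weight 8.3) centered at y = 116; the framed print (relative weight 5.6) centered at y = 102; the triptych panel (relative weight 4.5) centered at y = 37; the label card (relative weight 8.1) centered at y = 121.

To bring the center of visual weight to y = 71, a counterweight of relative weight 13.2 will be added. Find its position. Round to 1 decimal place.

y ≈ 3.0

With the counterweight, Σw becomes 1.8 + 8.3 + 5.6 + 4.5 + 8.1 + 13.2 = 41.5.
y: need Σw·y = 41.5·71 = 2946.5. Existing = 1.8·126 + 8.3·116 + 5.6·102 + 4.5·37 + 8.1·121 = 2907.4. Remainder 39.1 / 13.2 ≈ 2.96.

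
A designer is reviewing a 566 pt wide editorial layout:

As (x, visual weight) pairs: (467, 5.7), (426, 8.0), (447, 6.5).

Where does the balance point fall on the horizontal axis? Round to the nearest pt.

Total weight = 5.7 + 8.0 + 6.5 = 20.2.
x: (5.7·467 + 8.0·426 + 6.5·447) / 20.2 = 8975.4 / 20.2 ≈ 444.33

x ≈ 444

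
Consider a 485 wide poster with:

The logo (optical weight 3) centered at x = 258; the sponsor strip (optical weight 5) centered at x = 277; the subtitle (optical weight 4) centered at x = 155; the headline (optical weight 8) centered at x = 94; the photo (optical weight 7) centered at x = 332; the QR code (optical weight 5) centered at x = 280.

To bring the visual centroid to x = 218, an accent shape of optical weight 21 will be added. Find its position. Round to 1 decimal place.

After adding the accent shape, total weight = 3 + 5 + 4 + 8 + 7 + 5 + 21 = 53.
x: target moment 53×218 = 11554; current 3·258 + 5·277 + 4·155 + 8·94 + 7·332 + 5·280 = 7255; the accent shape supplies 4299, so x = 4299/21 ≈ 204.71.

x ≈ 204.7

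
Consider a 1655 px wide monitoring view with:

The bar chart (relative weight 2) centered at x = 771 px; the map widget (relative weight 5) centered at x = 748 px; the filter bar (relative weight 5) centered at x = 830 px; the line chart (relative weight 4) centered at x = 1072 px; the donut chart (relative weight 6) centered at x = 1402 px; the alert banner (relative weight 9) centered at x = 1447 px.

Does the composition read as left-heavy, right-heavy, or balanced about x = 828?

Σw = 2 + 5 + 5 + 4 + 6 + 9 = 31.
Σw·x = 35155; x̄ = 35155/31 ≈ 1134.03.
1134.0 vs midline 828 → right-heavy.

right-heavy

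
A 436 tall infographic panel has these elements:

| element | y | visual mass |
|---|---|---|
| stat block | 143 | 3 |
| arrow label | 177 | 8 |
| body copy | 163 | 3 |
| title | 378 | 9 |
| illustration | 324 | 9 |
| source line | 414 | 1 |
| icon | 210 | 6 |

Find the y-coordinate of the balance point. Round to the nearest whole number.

Σw = 3 + 8 + 3 + 9 + 9 + 1 + 6 = 39.
y: (3·143 + 8·177 + 3·163 + 9·378 + 9·324 + 1·414 + 6·210) / 39 = 10326 / 39 ≈ 264.77

y ≈ 265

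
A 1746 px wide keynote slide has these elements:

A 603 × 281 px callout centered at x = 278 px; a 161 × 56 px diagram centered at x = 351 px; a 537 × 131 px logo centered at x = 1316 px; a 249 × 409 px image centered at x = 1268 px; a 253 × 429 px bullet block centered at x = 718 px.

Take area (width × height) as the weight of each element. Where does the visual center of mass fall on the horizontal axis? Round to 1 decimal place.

x ≈ 762.0

Taking area as weight: callout 603·281 = 169443, diagram 161·56 = 9016, logo 537·131 = 70347, image 249·409 = 101841, bullet block 253·429 = 108537. Sum 459184.
Σw·x = 169443·278 + 9016·351 + 70347·1316 + 101841·1268 + 108537·718 = 349910376, so x̄ = 349910376/459184 ≈ 762.03.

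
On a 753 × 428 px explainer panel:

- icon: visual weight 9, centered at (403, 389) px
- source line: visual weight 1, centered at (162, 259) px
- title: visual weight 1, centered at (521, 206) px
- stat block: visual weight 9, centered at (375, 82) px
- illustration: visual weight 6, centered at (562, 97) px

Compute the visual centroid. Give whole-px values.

(425, 203)

Σw = 9 + 1 + 1 + 9 + 6 = 26.
Σw·x = 9·403 + 1·162 + 1·521 + 9·375 + 6·562 = 11057, so x̄ = 11057/26 ≈ 425.27.
Σw·y = 9·389 + 1·259 + 1·206 + 9·82 + 6·97 = 5286, so ȳ = 5286/26 ≈ 203.31.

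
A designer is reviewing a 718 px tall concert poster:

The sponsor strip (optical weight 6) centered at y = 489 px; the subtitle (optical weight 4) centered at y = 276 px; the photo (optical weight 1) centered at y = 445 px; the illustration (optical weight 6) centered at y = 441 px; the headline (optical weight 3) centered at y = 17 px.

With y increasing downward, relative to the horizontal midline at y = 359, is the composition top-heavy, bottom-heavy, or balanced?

balanced

Weights sum to 6 + 4 + 1 + 6 + 3 = 20.
y: (6·489 + 4·276 + 1·445 + 6·441 + 3·17) / 20 = 7180 / 20 ≈ 359.00
The centroid 359.00 matches the midline at 359, so the layout is balanced.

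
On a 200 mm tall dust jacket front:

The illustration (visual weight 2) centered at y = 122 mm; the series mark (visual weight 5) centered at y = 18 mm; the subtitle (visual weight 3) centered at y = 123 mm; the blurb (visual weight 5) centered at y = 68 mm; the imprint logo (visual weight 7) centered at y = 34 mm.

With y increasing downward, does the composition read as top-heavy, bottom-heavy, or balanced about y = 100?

top-heavy

Weights sum to 2 + 5 + 3 + 5 + 7 = 22.
y-moment: 2·122 + 5·18 + 3·123 + 5·68 + 7·34 = 1281; centroid 1281/22 ≈ 58.23.
58.2 lies above (smaller y than) the midline 100, so the layout is top-heavy.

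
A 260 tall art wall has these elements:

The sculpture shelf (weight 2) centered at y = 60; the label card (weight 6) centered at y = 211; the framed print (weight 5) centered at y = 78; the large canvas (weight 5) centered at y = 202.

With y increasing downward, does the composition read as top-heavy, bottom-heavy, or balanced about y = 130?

bottom-heavy

Total weight = 2 + 6 + 5 + 5 = 18.
y-moment: 2·60 + 6·211 + 5·78 + 5·202 = 2786; centroid 2786/18 ≈ 154.78.
154.8 vs midline 130 → bottom-heavy.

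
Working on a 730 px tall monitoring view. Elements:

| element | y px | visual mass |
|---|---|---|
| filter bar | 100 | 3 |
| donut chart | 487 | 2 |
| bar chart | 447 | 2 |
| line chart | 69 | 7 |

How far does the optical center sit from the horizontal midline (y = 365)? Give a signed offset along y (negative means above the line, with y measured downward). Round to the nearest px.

≈ -176 px

Weights sum to 3 + 2 + 2 + 7 = 14.
Σw·y = 3·100 + 2·487 + 2·447 + 7·69 = 2651, so ȳ = 2651/14 ≈ 189.36.
Against y = 365, that's 189.36 − 365 = -175.64.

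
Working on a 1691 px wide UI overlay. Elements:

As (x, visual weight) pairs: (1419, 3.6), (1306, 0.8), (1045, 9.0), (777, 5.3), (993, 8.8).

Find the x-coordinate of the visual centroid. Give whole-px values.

x ≈ 1033

Total weight = 3.6 + 0.8 + 9.0 + 5.3 + 8.8 = 27.5.
x: (3.6·1419 + 0.8·1306 + 9.0·1045 + 5.3·777 + 8.8·993) / 27.5 = 28414.7 / 27.5 ≈ 1033.26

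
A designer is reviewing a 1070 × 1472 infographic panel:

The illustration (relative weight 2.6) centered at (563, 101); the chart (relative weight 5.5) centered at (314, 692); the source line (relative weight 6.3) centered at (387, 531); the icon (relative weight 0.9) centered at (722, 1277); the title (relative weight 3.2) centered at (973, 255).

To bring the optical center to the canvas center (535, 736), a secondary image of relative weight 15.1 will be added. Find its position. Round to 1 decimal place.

(568.5, 1016.6)

New total weight: (2.6 + 5.5 + 6.3 + 0.9 + 3.2) + 15.1 = 33.6.
x: need Σw·x = 33.6·535 = 17976.0. Existing = 2.6·563 + 5.5·314 + 6.3·387 + 0.9·722 + 3.2·973 = 9392.3. Remainder 8583.7 / 15.1 ≈ 568.46.
y: need Σw·y = 33.6·736 = 24729.6. Existing = 2.6·101 + 5.5·692 + 6.3·531 + 0.9·1277 + 3.2·255 = 9379.2. Remainder 15350.4 / 15.1 ≈ 1016.58.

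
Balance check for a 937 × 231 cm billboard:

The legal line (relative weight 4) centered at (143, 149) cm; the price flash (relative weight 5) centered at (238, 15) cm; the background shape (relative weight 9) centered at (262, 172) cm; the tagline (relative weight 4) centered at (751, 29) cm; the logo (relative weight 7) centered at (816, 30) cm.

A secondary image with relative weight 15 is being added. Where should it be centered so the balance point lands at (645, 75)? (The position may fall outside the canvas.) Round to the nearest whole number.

(1036, 50)

New total weight: (4 + 5 + 9 + 4 + 7) + 15 = 44.
Along x: (12836 + 15·x) / 44 = 645 (existing moment 4·143 + 5·238 + 9·262 + 4·751 + 7·816 = 12836) ⇒ x = (28380 − 12836) / 15 ≈ 1036.27.
Along y: (2545 + 15·y) / 44 = 75 (existing moment 4·149 + 5·15 + 9·172 + 4·29 + 7·30 = 2545) ⇒ y = (3300 − 2545) / 15 ≈ 50.33.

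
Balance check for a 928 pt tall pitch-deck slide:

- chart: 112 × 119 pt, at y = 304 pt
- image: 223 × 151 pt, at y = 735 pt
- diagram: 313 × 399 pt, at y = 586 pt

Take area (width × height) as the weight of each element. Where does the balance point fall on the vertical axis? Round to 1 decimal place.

Areas: chart 112·119 = 13328, image 223·151 = 33673, diagram 313·399 = 124887. Total weight = 171888.
Σw·y = 13328·304 + 33673·735 + 124887·586 = 101985149, so ȳ = 101985149/171888 ≈ 593.32.

y ≈ 593.3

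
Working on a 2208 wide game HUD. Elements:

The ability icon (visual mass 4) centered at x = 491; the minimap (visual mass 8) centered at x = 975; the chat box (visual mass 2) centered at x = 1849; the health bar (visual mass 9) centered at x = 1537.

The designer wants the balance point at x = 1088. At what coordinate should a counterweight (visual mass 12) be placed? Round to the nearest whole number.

x ≈ 899

After adding the counterweight, total weight = 4 + 8 + 2 + 9 + 12 = 35.
Along x: (27295 + 12·x) / 35 = 1088 (existing moment 4·491 + 8·975 + 2·1849 + 9·1537 = 27295) ⇒ x = (38080 − 27295) / 12 ≈ 898.75.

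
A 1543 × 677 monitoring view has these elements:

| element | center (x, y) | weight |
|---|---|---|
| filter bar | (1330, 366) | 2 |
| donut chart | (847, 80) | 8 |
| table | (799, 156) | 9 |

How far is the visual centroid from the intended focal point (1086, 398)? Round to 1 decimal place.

≈ 328.5

Total weight = 2 + 8 + 9 = 19.
x: (2·1330 + 8·847 + 9·799) / 19 = 16627 / 19 ≈ 875.11
y: (2·366 + 8·80 + 9·156) / 19 = 2776 / 19 ≈ 146.11
From (1086, 398): dx = -210.89, dy = -251.89, so the distance is √(dx²+dy²) ≈ 328.52.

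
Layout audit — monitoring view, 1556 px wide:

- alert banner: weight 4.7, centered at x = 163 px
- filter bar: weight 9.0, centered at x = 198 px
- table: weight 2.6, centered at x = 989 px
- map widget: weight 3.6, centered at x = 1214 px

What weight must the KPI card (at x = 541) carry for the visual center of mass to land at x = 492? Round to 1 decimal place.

w ≈ 6.1

Fixed elements: Σw = 4.7 + 9.0 + 2.6 + 3.6 = 19.9, Σw·x = 4.7·163 + 9.0·198 + 2.6·989 + 3.6·1214 = 9489.9.
Set Σw·x/Σw = 492: (9489.9 + 541w) = 492·(19.9 + w).
So w = (492·19.9 − 9489.9)/(541 − 492) = 300.9/49 ≈ 6.14.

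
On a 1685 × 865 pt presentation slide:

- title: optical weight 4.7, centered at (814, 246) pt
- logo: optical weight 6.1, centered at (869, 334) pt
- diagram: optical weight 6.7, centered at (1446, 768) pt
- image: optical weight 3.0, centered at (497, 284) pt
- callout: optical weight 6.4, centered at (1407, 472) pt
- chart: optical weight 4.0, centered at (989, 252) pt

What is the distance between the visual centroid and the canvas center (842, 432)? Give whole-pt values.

≈ 235 pt

Σw = 4.7 + 6.1 + 6.7 + 3.0 + 6.4 + 4.0 = 30.9.
Σw·x = 33266.7; x̄ = 33266.7/30.9 ≈ 1076.59.
Σw·y = 13220.0; ȳ = 13220.0/30.9 ≈ 427.83.
Relative to (842, 432): Δ = (234.59, -4.17); |Δ| = √(234.59² + -4.17²) ≈ 234.63.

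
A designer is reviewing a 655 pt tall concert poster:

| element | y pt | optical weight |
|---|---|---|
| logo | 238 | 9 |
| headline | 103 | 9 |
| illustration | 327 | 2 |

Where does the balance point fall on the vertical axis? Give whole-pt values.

Weights sum to 9 + 9 + 2 = 20.
y: (9·238 + 9·103 + 2·327) / 20 = 3723 / 20 ≈ 186.15

y ≈ 186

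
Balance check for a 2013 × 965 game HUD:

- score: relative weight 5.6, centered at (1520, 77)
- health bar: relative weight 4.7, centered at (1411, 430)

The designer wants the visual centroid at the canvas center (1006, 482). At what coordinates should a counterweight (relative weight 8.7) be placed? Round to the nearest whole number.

(456, 771)

With the counterweight, Σw becomes 5.6 + 4.7 + 8.7 = 19.0.
Along x: (15143.7 + 8.7·x) / 19.0 = 1006 (existing moment 5.6·1520 + 4.7·1411 = 15143.7) ⇒ x = (19114.0 − 15143.7) / 8.7 ≈ 456.36.
Along y: (2452.2 + 8.7·y) / 19.0 = 482 (existing moment 5.6·77 + 4.7·430 = 2452.2) ⇒ y = (9158.0 − 2452.2) / 8.7 ≈ 770.78.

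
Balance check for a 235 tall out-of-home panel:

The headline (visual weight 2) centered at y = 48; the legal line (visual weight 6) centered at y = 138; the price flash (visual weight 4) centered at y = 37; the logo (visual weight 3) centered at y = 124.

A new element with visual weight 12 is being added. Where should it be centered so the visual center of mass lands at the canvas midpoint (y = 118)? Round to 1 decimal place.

y ≈ 145.2

After adding the new element, total weight = 2 + 6 + 4 + 3 + 12 = 27.
Along y: (1444 + 12·y) / 27 = 118 (existing moment 2·48 + 6·138 + 4·37 + 3·124 = 1444) ⇒ y = (3186 − 1444) / 12 ≈ 145.17.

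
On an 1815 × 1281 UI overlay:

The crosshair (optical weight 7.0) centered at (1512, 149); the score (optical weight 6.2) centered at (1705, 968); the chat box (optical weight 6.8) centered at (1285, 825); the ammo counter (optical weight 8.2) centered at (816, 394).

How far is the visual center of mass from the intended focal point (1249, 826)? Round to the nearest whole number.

≈ 267

Weights sum to 7.0 + 6.2 + 6.8 + 8.2 = 28.2.
Σw·x = 7.0·1512 + 6.2·1705 + 6.8·1285 + 8.2·816 = 36584.2, so x̄ = 36584.2/28.2 ≈ 1297.31.
Σw·y = 7.0·149 + 6.2·968 + 6.8·825 + 8.2·394 = 15885.4, so ȳ = 15885.4/28.2 ≈ 563.31.
From (1249, 826): dx = 48.31, dy = -262.69, so the distance is √(dx²+dy²) ≈ 267.09.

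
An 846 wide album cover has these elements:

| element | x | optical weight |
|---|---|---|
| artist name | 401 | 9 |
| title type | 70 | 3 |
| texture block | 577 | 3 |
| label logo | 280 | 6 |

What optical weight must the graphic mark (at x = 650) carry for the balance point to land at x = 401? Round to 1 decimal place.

Existing Σw = 21 (9 + 3 + 3 + 6); existing moment 9·401 + 3·70 + 3·577 + 6·280 = 7230.
Balance at x = 401 requires (7230 + w·650) / (21 + w) = 401.
So w = (401·21 − 7230)/(650 − 401) = 1191/249 ≈ 4.78.

w ≈ 4.8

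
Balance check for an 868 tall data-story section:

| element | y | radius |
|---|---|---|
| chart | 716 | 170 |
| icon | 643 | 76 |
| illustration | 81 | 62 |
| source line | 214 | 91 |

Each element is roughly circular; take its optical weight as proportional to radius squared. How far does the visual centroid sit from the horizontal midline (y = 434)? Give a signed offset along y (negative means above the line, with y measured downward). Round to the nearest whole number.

≈ 132

r² weights: chart 170² = 28900, icon 76² = 5776, illustration 62² = 3844, source line 91² = 8281. Total = 46801.
Σw·y = 28900·716 + 5776·643 + 3844·81 + 8281·214 = 26489866, so ȳ = 26489866/46801 ≈ 566.01.
Against y = 434, that's 566.01 − 434 = 132.01.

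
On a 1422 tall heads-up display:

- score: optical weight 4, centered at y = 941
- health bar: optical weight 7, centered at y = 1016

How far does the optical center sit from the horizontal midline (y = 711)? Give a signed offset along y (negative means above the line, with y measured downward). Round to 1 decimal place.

Weights sum to 4 + 7 = 11.
Σw·y = 4·941 + 7·1016 = 10876, so ȳ = 10876/11 ≈ 988.73.
Difference: 988.73 − 711 ≈ 277.73.

≈ 277.7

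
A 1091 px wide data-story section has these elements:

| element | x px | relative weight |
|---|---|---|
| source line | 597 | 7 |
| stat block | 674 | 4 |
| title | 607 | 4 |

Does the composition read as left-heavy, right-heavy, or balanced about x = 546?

Total weight = 7 + 4 + 4 = 15.
x: (7·597 + 4·674 + 4·607) / 15 = 9303 / 15 ≈ 620.20
620.2 vs midline 546 → right-heavy.

right-heavy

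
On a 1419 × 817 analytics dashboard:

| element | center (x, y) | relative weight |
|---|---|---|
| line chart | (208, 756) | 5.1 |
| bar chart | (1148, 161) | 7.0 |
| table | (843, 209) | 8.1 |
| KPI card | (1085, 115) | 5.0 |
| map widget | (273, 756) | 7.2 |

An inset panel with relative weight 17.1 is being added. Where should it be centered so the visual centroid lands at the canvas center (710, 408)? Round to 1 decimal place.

After adding the inset panel, total weight = 5.1 + 7.0 + 8.1 + 5.0 + 7.2 + 17.1 = 49.5.
x: target moment 49.5×710 = 35145.0; current 5.1·208 + 7.0·1148 + 8.1·843 + 5.0·1085 + 7.2·273 = 23315.7; the inset panel supplies 11829.3, so x = 11829.3/17.1 ≈ 691.77.
y: target moment 49.5×408 = 20196.0; current 5.1·756 + 7.0·161 + 8.1·209 + 5.0·115 + 7.2·756 = 12693.7; the inset panel supplies 7502.3, so y = 7502.3/17.1 ≈ 438.73.

(691.8, 438.7)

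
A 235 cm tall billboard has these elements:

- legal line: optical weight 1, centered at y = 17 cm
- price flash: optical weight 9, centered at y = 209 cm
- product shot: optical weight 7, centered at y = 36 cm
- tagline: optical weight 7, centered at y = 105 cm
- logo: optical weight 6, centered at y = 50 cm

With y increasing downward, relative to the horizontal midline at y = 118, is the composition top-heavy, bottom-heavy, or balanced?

top-heavy

Σw = 1 + 9 + 7 + 7 + 6 = 30.
y-moment: 1·17 + 9·209 + 7·36 + 7·105 + 6·50 = 3185; centroid 3185/30 ≈ 106.17.
Since 106.2 is above (smaller y than) 118, the composition reads top-heavy.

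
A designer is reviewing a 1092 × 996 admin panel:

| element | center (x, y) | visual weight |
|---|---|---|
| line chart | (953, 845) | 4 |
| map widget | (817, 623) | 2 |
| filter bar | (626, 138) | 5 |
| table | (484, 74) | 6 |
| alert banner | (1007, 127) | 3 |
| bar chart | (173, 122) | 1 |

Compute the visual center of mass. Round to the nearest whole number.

(699, 298)

Total weight = 4 + 2 + 5 + 6 + 3 + 1 = 21.
Σw·x = 14674; x̄ = 14674/21 ≈ 698.76.
y: moment 6263 / weight 21 ≈ 298.24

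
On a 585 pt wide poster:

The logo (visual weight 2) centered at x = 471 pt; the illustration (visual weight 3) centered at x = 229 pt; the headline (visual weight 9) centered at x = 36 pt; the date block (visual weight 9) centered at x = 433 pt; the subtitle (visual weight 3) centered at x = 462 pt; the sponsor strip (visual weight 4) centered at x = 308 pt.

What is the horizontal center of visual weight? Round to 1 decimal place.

x ≈ 282.3

Weights sum to 2 + 3 + 9 + 9 + 3 + 4 = 30.
Σw·x = 8468; x̄ = 8468/30 ≈ 282.27.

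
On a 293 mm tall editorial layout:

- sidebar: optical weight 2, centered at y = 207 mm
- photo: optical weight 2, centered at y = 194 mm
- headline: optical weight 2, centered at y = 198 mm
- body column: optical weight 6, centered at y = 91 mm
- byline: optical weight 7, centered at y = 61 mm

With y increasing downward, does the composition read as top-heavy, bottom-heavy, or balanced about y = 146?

top-heavy

Weights sum to 2 + 2 + 2 + 6 + 7 = 19.
y-moment: 2·207 + 2·194 + 2·198 + 6·91 + 7·61 = 2171; centroid 2171/19 ≈ 114.26.
114.3 vs midline 146 → top-heavy.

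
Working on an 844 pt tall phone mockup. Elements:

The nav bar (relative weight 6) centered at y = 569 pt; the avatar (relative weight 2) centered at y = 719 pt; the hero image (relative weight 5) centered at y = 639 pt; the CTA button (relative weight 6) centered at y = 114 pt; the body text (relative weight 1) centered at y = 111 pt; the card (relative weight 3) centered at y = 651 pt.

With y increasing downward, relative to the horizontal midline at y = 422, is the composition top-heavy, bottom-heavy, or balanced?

Weights sum to 6 + 2 + 5 + 6 + 1 + 3 = 23.
y: moment 10795 / weight 23 ≈ 469.35
Since 469.3 is below (larger y than) 422, the composition reads bottom-heavy.

bottom-heavy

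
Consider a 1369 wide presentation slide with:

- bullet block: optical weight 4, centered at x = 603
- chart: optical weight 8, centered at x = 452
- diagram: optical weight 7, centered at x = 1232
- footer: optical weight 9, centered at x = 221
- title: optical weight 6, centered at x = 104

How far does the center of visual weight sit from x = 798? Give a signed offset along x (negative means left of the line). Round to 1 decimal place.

≈ -290.2

Total weight = 4 + 8 + 7 + 9 + 6 = 34.
x: (4·603 + 8·452 + 7·1232 + 9·221 + 6·104) / 34 = 17265 / 34 ≈ 507.79
Offset from x = 798: 507.79 − 798 ≈ -290.21.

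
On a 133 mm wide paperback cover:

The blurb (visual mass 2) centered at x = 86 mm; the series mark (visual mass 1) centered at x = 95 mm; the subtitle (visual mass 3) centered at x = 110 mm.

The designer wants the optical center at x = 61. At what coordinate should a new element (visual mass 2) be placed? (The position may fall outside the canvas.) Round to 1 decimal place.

New total weight: (2 + 1 + 3) + 2 = 8.
Along x: (597 + 2·x) / 8 = 61 (existing moment 2·86 + 1·95 + 3·110 = 597) ⇒ x = (488 − 597) / 2 ≈ -54.50.

x ≈ -54.5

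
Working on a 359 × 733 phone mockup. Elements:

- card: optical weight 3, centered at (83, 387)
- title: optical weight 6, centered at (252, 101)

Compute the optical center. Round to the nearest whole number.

Weights sum to 3 + 6 = 9.
x: (3·83 + 6·252) / 9 = 1761 / 9 ≈ 195.67
y: (3·387 + 6·101) / 9 = 1767 / 9 ≈ 196.33

(196, 196)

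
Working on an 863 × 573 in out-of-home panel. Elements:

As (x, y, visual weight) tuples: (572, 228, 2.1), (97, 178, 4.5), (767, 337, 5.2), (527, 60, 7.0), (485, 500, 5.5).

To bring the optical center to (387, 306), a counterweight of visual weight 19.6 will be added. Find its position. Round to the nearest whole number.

(255, 369)

New total weight: (2.1 + 4.5 + 5.2 + 7.0 + 5.5) + 19.6 = 43.9.
x: need Σw·x = 43.9·387 = 16989.3. Existing = 2.1·572 + 4.5·97 + 5.2·767 + 7.0·527 + 5.5·485 = 11982.6. Remainder 5006.7 / 19.6 ≈ 255.44.
y: need Σw·y = 43.9·306 = 13433.4. Existing = 2.1·228 + 4.5·178 + 5.2·337 + 7.0·60 + 5.5·500 = 6202.2. Remainder 7231.2 / 19.6 ≈ 368.94.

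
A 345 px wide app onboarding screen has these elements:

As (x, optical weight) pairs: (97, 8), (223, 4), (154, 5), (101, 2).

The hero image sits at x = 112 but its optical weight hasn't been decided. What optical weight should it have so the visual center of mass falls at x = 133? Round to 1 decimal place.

Existing Σw = 19 (8 + 4 + 5 + 2); existing moment 8·97 + 4·223 + 5·154 + 2·101 = 2640.
For the centroid to hit 133: (2640 + w·112) / (19 + w) = 133.
Rearranging, w·(112 − 133) = 133·19 − 2640 = -113, so w ≈ -113/-21 = 5.38.

w ≈ 5.4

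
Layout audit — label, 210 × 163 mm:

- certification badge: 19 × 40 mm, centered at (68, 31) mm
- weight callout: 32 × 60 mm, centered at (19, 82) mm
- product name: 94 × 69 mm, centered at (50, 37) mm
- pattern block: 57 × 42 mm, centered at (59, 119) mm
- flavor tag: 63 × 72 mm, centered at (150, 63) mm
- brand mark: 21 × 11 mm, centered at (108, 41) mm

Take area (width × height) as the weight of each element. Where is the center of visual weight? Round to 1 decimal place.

(77.1, 61.3)

Taking area as weight: certification badge 19·40 = 760, weight callout 32·60 = 1920, product name 94·69 = 6486, pattern block 57·42 = 2394, flavor tag 63·72 = 4536, brand mark 21·11 = 231. Sum 16327.
x: (760·68 + 1920·19 + 6486·50 + 2394·59 + 4536·150 + 231·108) / 16327 = 1259054 / 16327 ≈ 77.11
y: (760·31 + 1920·82 + 6486·37 + 2394·119 + 4536·63 + 231·41) / 16327 = 1001107 / 16327 ≈ 61.32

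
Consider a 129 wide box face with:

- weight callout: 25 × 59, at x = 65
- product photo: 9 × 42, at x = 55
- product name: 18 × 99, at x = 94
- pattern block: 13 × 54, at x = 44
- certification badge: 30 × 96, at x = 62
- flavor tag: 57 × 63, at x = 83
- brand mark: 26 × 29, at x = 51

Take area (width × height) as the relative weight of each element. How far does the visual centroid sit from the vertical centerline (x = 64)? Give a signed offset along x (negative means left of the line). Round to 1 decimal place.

Taking area as weight: weight callout 25·59 = 1475, product photo 9·42 = 378, product name 18·99 = 1782, pattern block 13·54 = 702, certification badge 30·96 = 2880, flavor tag 57·63 = 3591, brand mark 26·29 = 754. Sum 11562.
x: (1475·65 + 378·55 + 1782·94 + 702·44 + 2880·62 + 3591·83 + 754·51) / 11562 = 830128 / 11562 ≈ 71.80
Offset from x = 64: 71.80 − 64 ≈ 7.80.

≈ 7.8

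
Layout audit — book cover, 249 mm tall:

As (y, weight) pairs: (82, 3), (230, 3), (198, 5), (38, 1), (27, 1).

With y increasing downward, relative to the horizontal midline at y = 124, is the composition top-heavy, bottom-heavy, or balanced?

bottom-heavy

Total weight = 3 + 3 + 5 + 1 + 1 = 13.
Σw·y = 3·82 + 3·230 + 5·198 + 1·38 + 1·27 = 1991, so ȳ = 1991/13 ≈ 153.15.
153.2 lies below (larger y than) the midline 124, so the layout is bottom-heavy.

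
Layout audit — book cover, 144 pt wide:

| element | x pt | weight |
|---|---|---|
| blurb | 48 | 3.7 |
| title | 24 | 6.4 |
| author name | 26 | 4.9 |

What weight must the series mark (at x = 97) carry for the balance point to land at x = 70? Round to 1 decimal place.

Fixed elements: Σw = 3.7 + 6.4 + 4.9 = 15.0, Σw·x = 3.7·48 + 6.4·24 + 4.9·26 = 458.6.
For the centroid to hit 70: (458.6 + w·97) / (15.0 + w) = 70.
Solving: w = (70·15.0 − 458.6) / (97 − 70) = 591.4 / 27 ≈ 21.90.

w ≈ 21.9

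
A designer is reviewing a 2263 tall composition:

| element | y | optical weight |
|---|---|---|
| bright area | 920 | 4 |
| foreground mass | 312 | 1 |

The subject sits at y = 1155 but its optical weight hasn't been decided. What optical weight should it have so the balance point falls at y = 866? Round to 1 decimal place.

Existing Σw = 5 (4 + 1); existing moment 4·920 + 1·312 = 3992.
For the centroid to hit 866: (3992 + w·1155) / (5 + w) = 866.
Solving: w = (866·5 − 3992) / (1155 − 866) = 338 / 289 ≈ 1.17.

w ≈ 1.2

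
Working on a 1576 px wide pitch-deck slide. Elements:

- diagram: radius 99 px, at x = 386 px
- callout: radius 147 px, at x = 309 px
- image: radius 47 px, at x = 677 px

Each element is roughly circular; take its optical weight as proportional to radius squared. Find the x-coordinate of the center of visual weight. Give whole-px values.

Weights ∝ r²: diagram 99² = 9801, callout 147² = 21609, image 47² = 2209; Σw = 33619.
x-moment: 9801·386 + 21609·309 + 2209·677 = 11955860; centroid 11955860/33619 ≈ 355.63.

x ≈ 356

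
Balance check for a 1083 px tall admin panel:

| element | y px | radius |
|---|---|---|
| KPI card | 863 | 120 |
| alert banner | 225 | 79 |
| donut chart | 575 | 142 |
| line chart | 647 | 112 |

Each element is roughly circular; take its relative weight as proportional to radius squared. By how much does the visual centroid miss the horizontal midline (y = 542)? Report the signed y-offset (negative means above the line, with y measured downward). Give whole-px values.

r² weights: KPI card 120² = 14400, alert banner 79² = 6241, donut chart 142² = 20164, line chart 112² = 12544. Total = 53349.
y: (14400·863 + 6241·225 + 20164·575 + 12544·647) / 53349 = 33541693 / 53349 ≈ 628.72
Offset from y = 542: 628.72 − 542 ≈ 86.72.

≈ 87 px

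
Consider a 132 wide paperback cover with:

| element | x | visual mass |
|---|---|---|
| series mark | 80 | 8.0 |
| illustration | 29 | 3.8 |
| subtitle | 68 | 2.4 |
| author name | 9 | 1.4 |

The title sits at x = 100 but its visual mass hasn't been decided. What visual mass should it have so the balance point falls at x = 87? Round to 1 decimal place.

Known weights sum to 8.0 + 3.8 + 2.4 + 1.4 = 15.6; their moment is 8.0·80 + 3.8·29 + 2.4·68 + 1.4·9 = 926.0.
Set Σw·x/Σw = 87: (926.0 + 100w) = 87·(15.6 + w).
Solving: w = (87·15.6 − 926.0) / (100 − 87) = 431.2 / 13 ≈ 33.17.

w ≈ 33.2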